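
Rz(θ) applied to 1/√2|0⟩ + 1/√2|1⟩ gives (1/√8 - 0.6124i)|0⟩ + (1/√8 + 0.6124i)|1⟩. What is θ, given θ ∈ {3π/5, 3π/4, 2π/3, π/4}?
2π/3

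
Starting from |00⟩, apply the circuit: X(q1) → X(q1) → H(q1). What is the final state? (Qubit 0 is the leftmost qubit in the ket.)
1/√2|00⟩ + 1/√2|01⟩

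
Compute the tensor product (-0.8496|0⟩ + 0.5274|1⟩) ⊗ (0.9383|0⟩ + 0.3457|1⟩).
-0.7972|00⟩ - 0.2937|01⟩ + 0.4949|10⟩ + 0.1823|11⟩

amp(|b₁b₂…⟩) = product of the factor amplitudes for bits b₁, b₂, …; only kets whose every factor amplitude is nonzero survive.
|00⟩: (-0.8496)(0.9383) = -0.7972
|01⟩: (-0.8496)(0.3457) = -0.2937
|10⟩: (0.5274)(0.9383) = 0.4949
|11⟩: (0.5274)(0.3457) = 0.1823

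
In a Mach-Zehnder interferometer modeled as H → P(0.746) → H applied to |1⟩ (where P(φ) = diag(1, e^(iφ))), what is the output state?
(0.1328 - 0.3394i)|0⟩ + (0.8672 + 0.3394i)|1⟩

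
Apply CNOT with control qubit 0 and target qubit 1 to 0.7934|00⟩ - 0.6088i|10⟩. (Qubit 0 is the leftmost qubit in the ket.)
0.7934|00⟩ - 0.6088i|11⟩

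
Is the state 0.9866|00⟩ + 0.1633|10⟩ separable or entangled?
Separable

Writing the state as a|00⟩ + b|01⟩ + c|10⟩ + d|11⟩, it is a product state iff ad − bc = 0.
Here (a, b, c, d) = (0.9866, 0, 0.1633, 0): ad − bc = (0.9866)(0) − (0)(0.1633) = 0, so the state is separable.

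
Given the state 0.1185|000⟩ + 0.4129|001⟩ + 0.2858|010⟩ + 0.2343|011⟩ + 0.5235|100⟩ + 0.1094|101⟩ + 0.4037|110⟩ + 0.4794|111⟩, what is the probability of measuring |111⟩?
0.2298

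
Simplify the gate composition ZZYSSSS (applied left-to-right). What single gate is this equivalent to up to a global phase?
Y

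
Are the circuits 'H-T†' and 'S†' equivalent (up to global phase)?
No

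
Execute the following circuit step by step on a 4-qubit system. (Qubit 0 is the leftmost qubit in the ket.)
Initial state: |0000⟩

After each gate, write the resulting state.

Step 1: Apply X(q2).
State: |0010⟩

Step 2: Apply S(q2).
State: i|0010⟩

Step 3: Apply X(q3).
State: i|0011⟩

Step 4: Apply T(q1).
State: i|0011⟩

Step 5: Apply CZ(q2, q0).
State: i|0011⟩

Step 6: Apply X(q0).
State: i|1011⟩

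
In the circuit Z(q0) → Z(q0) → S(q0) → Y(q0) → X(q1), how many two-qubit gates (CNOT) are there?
0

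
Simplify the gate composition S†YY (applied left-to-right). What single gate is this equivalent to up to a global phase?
S†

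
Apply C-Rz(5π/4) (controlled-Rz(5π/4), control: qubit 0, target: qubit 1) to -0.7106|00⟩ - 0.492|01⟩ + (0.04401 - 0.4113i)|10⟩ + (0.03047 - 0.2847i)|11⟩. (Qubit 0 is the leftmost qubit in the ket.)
-0.7106|00⟩ - 0.492|01⟩ + (-0.3968 + 0.1167i)|10⟩ + (0.2514 + 0.1371i)|11⟩

C-Rz(5π/4) leaves the control-|0⟩ kets |00⟩, |01⟩ unchanged and applies Rz(5π/4) to qubit 1 on the control-|1⟩ pair (|10⟩, |11⟩).
Rz(5π/4) = [[e^(−iθ/2), 0], [0, e^(iθ/2)]] with e^(±iθ/2) = cos(θ/2) ± i·sin(θ/2); θ = 5π/4, cos(θ/2) ≈ -0.382683, sin(θ/2) ≈ 0.92388.
With a = amp(|10⟩) = (0.04401 - 0.4113i) and b = amp(|11⟩) = (0.03047 - 0.2847i):
new amp(|10⟩) = (-0.382683 - 0.92388i)·a = (-0.3968 + 0.1167i)
new amp(|11⟩) = (-0.382683 + 0.92388i)·b = (0.2514 + 0.1371i)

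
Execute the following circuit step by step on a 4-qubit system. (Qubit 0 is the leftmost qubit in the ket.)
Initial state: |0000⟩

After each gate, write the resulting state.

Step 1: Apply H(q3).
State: 1/√2|0000⟩ + 1/√2|0001⟩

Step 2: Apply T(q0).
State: 1/√2|0000⟩ + 1/√2|0001⟩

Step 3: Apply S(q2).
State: 1/√2|0000⟩ + 1/√2|0001⟩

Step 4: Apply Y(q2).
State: (1/√2)i|0010⟩ + (1/√2)i|0011⟩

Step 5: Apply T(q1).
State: (1/√2)i|0010⟩ + (1/√2)i|0011⟩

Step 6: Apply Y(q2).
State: 1/√2|0000⟩ + 1/√2|0001⟩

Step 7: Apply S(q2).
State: 1/√2|0000⟩ + 1/√2|0001⟩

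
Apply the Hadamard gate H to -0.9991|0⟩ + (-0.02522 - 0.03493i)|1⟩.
(-0.7243 - 0.0247i)|0⟩ + (-0.6886 + 0.0247i)|1⟩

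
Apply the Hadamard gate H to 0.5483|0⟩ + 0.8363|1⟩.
0.9791|0⟩ - 0.2036|1⟩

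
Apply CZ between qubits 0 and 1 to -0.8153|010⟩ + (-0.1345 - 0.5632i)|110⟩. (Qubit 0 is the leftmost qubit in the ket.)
-0.8153|010⟩ + (0.1345 + 0.5632i)|110⟩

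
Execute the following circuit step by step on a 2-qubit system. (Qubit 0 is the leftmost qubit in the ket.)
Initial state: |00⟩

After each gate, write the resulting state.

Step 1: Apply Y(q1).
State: i|01⟩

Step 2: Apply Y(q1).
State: |00⟩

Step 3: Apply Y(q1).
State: i|01⟩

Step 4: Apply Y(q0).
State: -|11⟩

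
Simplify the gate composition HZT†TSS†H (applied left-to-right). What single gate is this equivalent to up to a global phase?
X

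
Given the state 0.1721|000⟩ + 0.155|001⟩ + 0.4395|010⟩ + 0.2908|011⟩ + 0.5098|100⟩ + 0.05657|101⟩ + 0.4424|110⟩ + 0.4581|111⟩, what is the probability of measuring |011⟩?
0.08456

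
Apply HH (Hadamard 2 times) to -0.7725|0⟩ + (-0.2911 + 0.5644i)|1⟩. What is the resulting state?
-0.7725|0⟩ + (-0.2911 + 0.5644i)|1⟩

H² = I, so an even number of Hadamards cancels: H^2 = I and the state is unchanged.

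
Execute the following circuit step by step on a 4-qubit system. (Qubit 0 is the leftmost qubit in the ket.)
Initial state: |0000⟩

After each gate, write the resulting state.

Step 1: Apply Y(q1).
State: i|0100⟩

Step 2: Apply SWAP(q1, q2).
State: i|0010⟩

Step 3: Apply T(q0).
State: i|0010⟩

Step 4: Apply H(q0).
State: (1/√2)i|0010⟩ + (1/√2)i|1010⟩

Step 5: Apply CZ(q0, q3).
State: (1/√2)i|0010⟩ + (1/√2)i|1010⟩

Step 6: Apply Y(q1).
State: -1/√2|0110⟩ - 1/√2|1110⟩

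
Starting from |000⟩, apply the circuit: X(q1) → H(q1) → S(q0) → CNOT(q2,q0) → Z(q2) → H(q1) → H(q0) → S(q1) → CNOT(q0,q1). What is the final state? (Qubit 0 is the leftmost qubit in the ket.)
(1/√2)i|010⟩ + (1/√2)i|100⟩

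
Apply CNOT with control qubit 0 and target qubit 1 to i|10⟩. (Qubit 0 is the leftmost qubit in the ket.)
i|11⟩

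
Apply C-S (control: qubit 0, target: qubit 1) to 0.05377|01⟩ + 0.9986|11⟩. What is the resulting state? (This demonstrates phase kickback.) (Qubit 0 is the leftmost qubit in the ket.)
0.05377|01⟩ + 0.9986i|11⟩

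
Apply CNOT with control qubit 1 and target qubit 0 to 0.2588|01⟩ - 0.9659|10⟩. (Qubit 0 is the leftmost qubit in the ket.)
-0.9659|10⟩ + 0.2588|11⟩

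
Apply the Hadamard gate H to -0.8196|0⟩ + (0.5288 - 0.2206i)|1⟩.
(-0.2056 - 0.156i)|0⟩ + (-0.9535 + 0.156i)|1⟩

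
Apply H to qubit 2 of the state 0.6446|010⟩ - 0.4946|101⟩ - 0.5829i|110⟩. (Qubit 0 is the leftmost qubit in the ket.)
0.4558|010⟩ + 0.4558|011⟩ - 0.3497|100⟩ + 0.3497|101⟩ - 0.4122i|110⟩ - 0.4122i|111⟩

H on qubit 2 mixes each pair of kets that differ only in qubit 2: amplitudes (a, b) of (|…0…⟩, |…1…⟩) become ((a + b)/√2, (a − b)/√2). Kets absent from the input have amplitude 0.
(|010⟩, |011⟩): (a, b) = (0.6446, 0) → (0.4558, 0.4558)
(|100⟩, |101⟩): (a, b) = (0, -0.4946) → (-0.3497, 0.3497)
(|110⟩, |111⟩): (a, b) = (-0.5829i, 0) → (-0.4122i, -0.4122i)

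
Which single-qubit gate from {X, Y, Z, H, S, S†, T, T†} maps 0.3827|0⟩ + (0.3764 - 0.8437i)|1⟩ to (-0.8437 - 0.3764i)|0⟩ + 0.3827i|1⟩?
Y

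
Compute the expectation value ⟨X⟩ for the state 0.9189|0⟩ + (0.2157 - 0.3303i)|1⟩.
0.3964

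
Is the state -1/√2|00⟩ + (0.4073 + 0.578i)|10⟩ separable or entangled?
Separable

Writing the state as a|00⟩ + b|01⟩ + c|10⟩ + d|11⟩, it is a product state iff ad − bc = 0.
Here (a, b, c, d) = (-1/√2, 0, (0.4073 + 0.578i), 0): ad − bc = (-1/√2)(0) − (0)(0.4073 + 0.578i) = 0, so the state is separable.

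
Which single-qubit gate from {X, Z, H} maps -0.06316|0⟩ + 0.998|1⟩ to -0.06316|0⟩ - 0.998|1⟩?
Z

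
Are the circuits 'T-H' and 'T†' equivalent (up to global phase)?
No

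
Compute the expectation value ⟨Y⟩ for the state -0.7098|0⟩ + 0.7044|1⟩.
0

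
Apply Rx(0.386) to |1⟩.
-0.1918i|0⟩ + 0.9814|1⟩

Rx(0.386) = [[cos(θ/2), −i·sin(θ/2)], [−i·sin(θ/2), cos(θ/2)]]; θ = 0.386, cos(θ/2) ≈ 0.981433, sin(θ/2) ≈ 0.191804.
With a = amp(|0⟩) = 0 and b = amp(|1⟩) = 1:
new amp(|0⟩) = (0.981433)·a + (-0.191804i)·b = -0.1918i
new amp(|1⟩) = (-0.191804i)·a + (0.981433)·b = 0.9814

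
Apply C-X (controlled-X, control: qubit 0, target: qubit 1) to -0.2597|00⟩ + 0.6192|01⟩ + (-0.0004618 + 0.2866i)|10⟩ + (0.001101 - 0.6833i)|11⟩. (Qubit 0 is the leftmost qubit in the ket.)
-0.2597|00⟩ + 0.6192|01⟩ + (0.001101 - 0.6833i)|10⟩ + (-0.0004618 + 0.2866i)|11⟩

C-X leaves the control-|0⟩ kets |00⟩, |01⟩ unchanged and applies X to qubit 1 on the control-|1⟩ pair (|10⟩, |11⟩).
X = [[0, 1], [1, 0]].
With a = amp(|10⟩) = (-0.0004618 + 0.2866i) and b = amp(|11⟩) = (0.001101 - 0.6833i):
new amp(|10⟩) = (1)·b = (0.001101 - 0.6833i)
new amp(|11⟩) = (1)·a = (-0.0004618 + 0.2866i)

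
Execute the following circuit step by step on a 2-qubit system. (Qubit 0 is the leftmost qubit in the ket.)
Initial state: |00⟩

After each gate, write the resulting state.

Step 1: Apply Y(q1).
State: i|01⟩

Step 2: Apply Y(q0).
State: -|11⟩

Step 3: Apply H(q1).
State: -1/√2|10⟩ + 1/√2|11⟩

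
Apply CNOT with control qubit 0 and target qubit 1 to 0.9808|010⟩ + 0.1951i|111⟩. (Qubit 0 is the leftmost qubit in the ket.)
0.9808|010⟩ + 0.1951i|101⟩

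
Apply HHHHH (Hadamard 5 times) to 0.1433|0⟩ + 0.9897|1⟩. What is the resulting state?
0.8012|0⟩ - 0.5985|1⟩

H² = I, so H^5 = H: a single Hadamard. With (a, b) = (0.1433, 0.9897), H gives ((a + b)/√2, (a − b)/√2) = (0.8012, -0.5985).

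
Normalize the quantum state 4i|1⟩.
i|1⟩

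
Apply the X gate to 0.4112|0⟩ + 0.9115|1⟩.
0.9115|0⟩ + 0.4112|1⟩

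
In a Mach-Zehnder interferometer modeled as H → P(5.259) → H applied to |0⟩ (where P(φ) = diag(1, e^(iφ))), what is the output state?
(0.7599 - 0.4271i)|0⟩ + (0.2401 + 0.4271i)|1⟩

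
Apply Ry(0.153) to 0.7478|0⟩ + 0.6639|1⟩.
0.6949|0⟩ + 0.7191|1⟩

Ry(0.153) = [[cos(θ/2), −sin(θ/2)], [sin(θ/2), cos(θ/2)]]; θ = 0.153, cos(θ/2) ≈ 0.997075, sin(θ/2) ≈ 0.0764254.
With a = amp(|0⟩) = 0.7478 and b = amp(|1⟩) = 0.6639:
new amp(|0⟩) = (0.997075)·a + (-0.0764254)·b = 0.6949
new amp(|1⟩) = (0.0764254)·a + (0.997075)·b = 0.7191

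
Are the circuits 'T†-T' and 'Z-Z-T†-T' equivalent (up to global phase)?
Yes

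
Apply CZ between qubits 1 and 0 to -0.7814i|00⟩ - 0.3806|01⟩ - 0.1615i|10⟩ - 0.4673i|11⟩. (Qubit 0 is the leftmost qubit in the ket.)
-0.7814i|00⟩ - 0.3806|01⟩ - 0.1615i|10⟩ + 0.4673i|11⟩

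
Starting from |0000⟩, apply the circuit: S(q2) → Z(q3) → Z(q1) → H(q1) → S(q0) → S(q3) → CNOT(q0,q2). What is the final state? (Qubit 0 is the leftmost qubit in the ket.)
1/√2|0000⟩ + 1/√2|0100⟩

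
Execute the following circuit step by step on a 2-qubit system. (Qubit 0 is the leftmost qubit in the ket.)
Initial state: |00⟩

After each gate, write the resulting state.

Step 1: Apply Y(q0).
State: i|10⟩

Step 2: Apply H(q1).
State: (1/√2)i|10⟩ + (1/√2)i|11⟩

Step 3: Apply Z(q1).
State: (1/√2)i|10⟩ - (1/√2)i|11⟩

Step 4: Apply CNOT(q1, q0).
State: -(1/√2)i|01⟩ + (1/√2)i|10⟩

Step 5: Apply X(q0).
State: (1/√2)i|00⟩ - (1/√2)i|11⟩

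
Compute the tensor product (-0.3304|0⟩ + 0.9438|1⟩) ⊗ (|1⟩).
-0.3304|01⟩ + 0.9438|11⟩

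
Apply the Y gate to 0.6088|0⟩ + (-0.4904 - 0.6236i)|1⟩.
(-0.6236 + 0.4904i)|0⟩ + 0.6088i|1⟩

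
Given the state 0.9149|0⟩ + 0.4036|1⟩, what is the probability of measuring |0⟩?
0.837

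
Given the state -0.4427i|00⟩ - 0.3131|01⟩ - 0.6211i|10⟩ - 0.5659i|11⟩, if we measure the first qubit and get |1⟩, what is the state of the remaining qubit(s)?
-0.7392i|0⟩ - 0.6735i|1⟩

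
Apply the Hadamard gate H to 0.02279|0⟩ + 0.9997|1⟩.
0.723|0⟩ - 0.6908|1⟩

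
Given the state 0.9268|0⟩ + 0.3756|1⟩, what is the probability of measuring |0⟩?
0.859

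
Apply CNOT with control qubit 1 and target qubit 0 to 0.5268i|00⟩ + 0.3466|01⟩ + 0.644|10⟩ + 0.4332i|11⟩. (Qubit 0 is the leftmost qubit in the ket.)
0.5268i|00⟩ + 0.4332i|01⟩ + 0.644|10⟩ + 0.3466|11⟩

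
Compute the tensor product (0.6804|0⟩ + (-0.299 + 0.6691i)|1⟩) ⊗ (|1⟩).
0.6804|01⟩ + (-0.299 + 0.6691i)|11⟩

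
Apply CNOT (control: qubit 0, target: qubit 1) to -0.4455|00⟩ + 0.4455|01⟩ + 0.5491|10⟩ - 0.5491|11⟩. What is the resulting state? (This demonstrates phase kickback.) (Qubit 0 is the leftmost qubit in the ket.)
-0.4455|00⟩ + 0.4455|01⟩ - 0.5491|10⟩ + 0.5491|11⟩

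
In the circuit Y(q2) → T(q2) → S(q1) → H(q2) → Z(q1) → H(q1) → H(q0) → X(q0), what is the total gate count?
8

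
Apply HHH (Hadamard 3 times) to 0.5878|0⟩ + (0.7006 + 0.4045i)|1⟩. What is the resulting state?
(0.911 + 0.286i)|0⟩ + (-0.07976 - 0.286i)|1⟩

H² = I, so H^3 = H: a single Hadamard. With (a, b) = (0.5878, (0.7006 + 0.4045i)), H gives ((a + b)/√2, (a − b)/√2) = ((0.911 + 0.286i), (-0.07976 - 0.286i)).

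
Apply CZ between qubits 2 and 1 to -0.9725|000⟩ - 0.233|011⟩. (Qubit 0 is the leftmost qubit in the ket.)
-0.9725|000⟩ + 0.233|011⟩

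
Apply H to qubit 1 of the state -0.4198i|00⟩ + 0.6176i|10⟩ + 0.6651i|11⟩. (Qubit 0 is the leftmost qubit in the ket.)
-0.2968i|00⟩ - 0.2968i|01⟩ + 0.907i|10⟩ - 0.03359i|11⟩

H on qubit 1 mixes each pair of kets that differ only in qubit 1: amplitudes (a, b) of (|…0…⟩, |…1…⟩) become ((a + b)/√2, (a − b)/√2). Kets absent from the input have amplitude 0.
(|00⟩, |01⟩): (a, b) = (-0.4198i, 0) → (-0.2968i, -0.2968i)
(|10⟩, |11⟩): (a, b) = (0.6176i, 0.6651i) → (0.907i, -0.03359i)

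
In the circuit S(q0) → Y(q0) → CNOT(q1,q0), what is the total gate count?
3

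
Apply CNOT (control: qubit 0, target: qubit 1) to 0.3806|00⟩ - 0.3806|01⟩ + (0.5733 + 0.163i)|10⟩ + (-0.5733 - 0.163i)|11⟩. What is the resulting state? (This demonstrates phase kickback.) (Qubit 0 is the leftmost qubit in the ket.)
0.3806|00⟩ - 0.3806|01⟩ + (-0.5733 - 0.163i)|10⟩ + (0.5733 + 0.163i)|11⟩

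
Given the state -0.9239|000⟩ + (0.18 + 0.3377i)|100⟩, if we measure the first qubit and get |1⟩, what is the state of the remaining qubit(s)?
(0.4704 + 0.8825i)|00⟩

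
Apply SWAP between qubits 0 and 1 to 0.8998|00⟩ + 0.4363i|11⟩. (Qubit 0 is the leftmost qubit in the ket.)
0.8998|00⟩ + 0.4363i|11⟩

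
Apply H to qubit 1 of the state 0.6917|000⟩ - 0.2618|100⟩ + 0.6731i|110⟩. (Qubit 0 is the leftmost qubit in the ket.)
0.4891|000⟩ + 0.4891|010⟩ + (-0.1851 + 0.476i)|100⟩ + (-0.1851 - 0.476i)|110⟩

H on qubit 1 mixes each pair of kets that differ only in qubit 1: amplitudes (a, b) of (|…0…⟩, |…1…⟩) become ((a + b)/√2, (a − b)/√2). Kets absent from the input have amplitude 0.
(|000⟩, |010⟩): (a, b) = (0.6917, 0) → (0.4891, 0.4891)
(|100⟩, |110⟩): (a, b) = (-0.2618, 0.6731i) → ((-0.1851 + 0.476i), (-0.1851 - 0.476i))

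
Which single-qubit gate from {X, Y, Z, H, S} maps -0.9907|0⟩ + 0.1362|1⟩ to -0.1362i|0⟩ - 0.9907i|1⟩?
Y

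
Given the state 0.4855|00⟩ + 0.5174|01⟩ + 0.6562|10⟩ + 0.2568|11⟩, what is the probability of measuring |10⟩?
0.4306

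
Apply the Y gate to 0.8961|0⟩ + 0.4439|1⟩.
-0.4439i|0⟩ + 0.8961i|1⟩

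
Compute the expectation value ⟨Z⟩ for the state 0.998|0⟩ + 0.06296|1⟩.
0.992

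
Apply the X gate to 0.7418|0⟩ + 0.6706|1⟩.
0.6706|0⟩ + 0.7418|1⟩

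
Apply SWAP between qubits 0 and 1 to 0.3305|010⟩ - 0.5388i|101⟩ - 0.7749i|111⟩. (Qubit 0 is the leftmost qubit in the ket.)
-0.5388i|011⟩ + 0.3305|100⟩ - 0.7749i|111⟩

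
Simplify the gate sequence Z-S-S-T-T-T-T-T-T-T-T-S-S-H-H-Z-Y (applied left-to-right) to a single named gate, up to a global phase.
Y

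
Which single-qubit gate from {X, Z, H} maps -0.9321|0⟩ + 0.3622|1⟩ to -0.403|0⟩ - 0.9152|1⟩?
H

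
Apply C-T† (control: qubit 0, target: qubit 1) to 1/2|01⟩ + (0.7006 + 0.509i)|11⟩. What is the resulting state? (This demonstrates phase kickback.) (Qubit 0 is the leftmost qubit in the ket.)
1/2|01⟩ + (0.8553 - 0.1355i)|11⟩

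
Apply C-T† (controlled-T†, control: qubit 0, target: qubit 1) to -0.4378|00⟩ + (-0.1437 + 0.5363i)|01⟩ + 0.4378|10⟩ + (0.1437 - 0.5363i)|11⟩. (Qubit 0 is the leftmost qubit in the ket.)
-0.4378|00⟩ + (-0.1437 + 0.5363i)|01⟩ + 0.4378|10⟩ + (-0.2776 - 0.4808i)|11⟩

C-T† leaves the control-|0⟩ kets |00⟩, |01⟩ unchanged and applies T† to qubit 1 on the control-|1⟩ pair (|10⟩, |11⟩).
T† = [[1, 0], [0, (1/√2 - (1/√2)i)]].
With a = amp(|10⟩) = 0.4378 and b = amp(|11⟩) = (0.1437 - 0.5363i):
new amp(|10⟩) = (1)·a = 0.4378
new amp(|11⟩) = (1/√2 - (1/√2)i)·b = (-0.2776 - 0.4808i)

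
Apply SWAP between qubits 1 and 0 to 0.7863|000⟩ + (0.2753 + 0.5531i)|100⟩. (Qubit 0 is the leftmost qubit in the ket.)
0.7863|000⟩ + (0.2753 + 0.5531i)|010⟩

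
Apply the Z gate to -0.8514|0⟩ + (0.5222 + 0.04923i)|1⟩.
-0.8514|0⟩ + (-0.5222 - 0.04923i)|1⟩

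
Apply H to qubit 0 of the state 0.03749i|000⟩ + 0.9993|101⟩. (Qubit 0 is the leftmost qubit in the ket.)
0.02651i|000⟩ + 0.7066|001⟩ + 0.02651i|100⟩ - 0.7066|101⟩

H on qubit 0 mixes each pair of kets that differ only in qubit 0: amplitudes (a, b) of (|…0…⟩, |…1…⟩) become ((a + b)/√2, (a − b)/√2). Kets absent from the input have amplitude 0.
(|000⟩, |100⟩): (a, b) = (0.03749i, 0) → (0.02651i, 0.02651i)
(|001⟩, |101⟩): (a, b) = (0, 0.9993) → (0.7066, -0.7066)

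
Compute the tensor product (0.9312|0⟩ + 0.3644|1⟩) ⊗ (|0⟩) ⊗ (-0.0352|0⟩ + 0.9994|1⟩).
-0.03278|000⟩ + 0.9306|001⟩ - 0.01283|100⟩ + 0.3642|101⟩

amp(|b₁b₂…⟩) = product of the factor amplitudes for bits b₁, b₂, …; only kets whose every factor amplitude is nonzero survive.
|000⟩: (0.9312)(1)(-0.0352) = -0.03278
|001⟩: (0.9312)(1)(0.9994) = 0.9306
|100⟩: (0.3644)(1)(-0.0352) = -0.01283
|101⟩: (0.3644)(1)(0.9994) = 0.3642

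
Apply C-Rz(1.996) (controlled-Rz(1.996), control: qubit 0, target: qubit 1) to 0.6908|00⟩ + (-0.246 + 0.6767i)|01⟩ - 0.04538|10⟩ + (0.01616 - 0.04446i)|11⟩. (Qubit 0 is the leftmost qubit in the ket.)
0.6908|00⟩ + (-0.246 + 0.6767i)|01⟩ + (-0.0246 + 0.03814i)|10⟩ + (0.04612 - 0.01052i)|11⟩

C-Rz(1.996) leaves the control-|0⟩ kets |00⟩, |01⟩ unchanged and applies Rz(1.996) to qubit 1 on the control-|1⟩ pair (|10⟩, |11⟩).
Rz(1.996) = [[e^(−iθ/2), 0], [0, e^(iθ/2)]] with e^(±iθ/2) = cos(θ/2) ± i·sin(θ/2); θ = 1.996, cos(θ/2) ≈ 0.541984, sin(θ/2) ≈ 0.840389.
With a = amp(|10⟩) = -0.04538 and b = amp(|11⟩) = (0.01616 - 0.04446i):
new amp(|10⟩) = (0.541984 - 0.840389i)·a = (-0.0246 + 0.03814i)
new amp(|11⟩) = (0.541984 + 0.840389i)·b = (0.04612 - 0.01052i)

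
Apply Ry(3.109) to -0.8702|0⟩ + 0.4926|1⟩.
-0.5067|0⟩ - 0.8621|1⟩

Ry(3.109) = [[cos(θ/2), −sin(θ/2)], [sin(θ/2), cos(θ/2)]]; θ = 3.109, cos(θ/2) ≈ 0.0162956, sin(θ/2) ≈ 0.999867.
With a = amp(|0⟩) = -0.8702 and b = amp(|1⟩) = 0.4926:
new amp(|0⟩) = (0.0162956)·a + (-0.999867)·b = -0.5067
new amp(|1⟩) = (0.999867)·a + (0.0162956)·b = -0.8621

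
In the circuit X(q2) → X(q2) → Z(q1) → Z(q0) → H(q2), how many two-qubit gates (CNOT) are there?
0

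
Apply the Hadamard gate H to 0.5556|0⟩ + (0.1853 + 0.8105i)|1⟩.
(0.5239 + 0.5731i)|0⟩ + (0.2618 - 0.5731i)|1⟩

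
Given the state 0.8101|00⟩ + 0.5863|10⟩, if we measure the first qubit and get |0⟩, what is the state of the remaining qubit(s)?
|0⟩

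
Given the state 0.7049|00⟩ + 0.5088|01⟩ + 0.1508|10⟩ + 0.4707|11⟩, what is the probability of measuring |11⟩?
0.2216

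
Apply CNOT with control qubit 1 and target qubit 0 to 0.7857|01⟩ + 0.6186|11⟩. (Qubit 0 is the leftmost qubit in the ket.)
0.6186|01⟩ + 0.7857|11⟩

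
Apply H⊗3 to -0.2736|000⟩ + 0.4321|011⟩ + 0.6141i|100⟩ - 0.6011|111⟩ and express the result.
(-0.1565 + 0.2171i)|000⟩ + (-0.03698 + 0.2171i)|001⟩ + (-0.03698 + 0.2171i)|010⟩ + (-0.1565 + 0.2171i)|011⟩ + (0.2686 - 0.2171i)|100⟩ + (-0.462 - 0.2171i)|101⟩ + (-0.462 - 0.2171i)|110⟩ + (0.2686 - 0.2171i)|111⟩

H⊗3 gives amp(|y⟩) = (1/2√2) Σ_x (−1)^(x·y) amp(|x⟩), where x·y is the number of positions in which both x and y have a 1.
|000⟩: (-0.2736 + 0.4321 + 0.6141i - 0.6011)/(2√2) = (-0.1565 + 0.2171i)
|001⟩: (-0.2736 - 0.4321 + 0.6141i + 0.6011)/(2√2) = (-0.03698 + 0.2171i)
|010⟩: (-0.2736 - 0.4321 + 0.6141i + 0.6011)/(2√2) = (-0.03698 + 0.2171i)
|011⟩: (-0.2736 + 0.4321 + 0.6141i - 0.6011)/(2√2) = (-0.1565 + 0.2171i)
|100⟩: (-0.2736 + 0.4321 - 0.6141i + 0.6011)/(2√2) = (0.2686 - 0.2171i)
|101⟩: (-0.2736 - 0.4321 - 0.6141i - 0.6011)/(2√2) = (-0.462 - 0.2171i)
|110⟩: (-0.2736 - 0.4321 - 0.6141i - 0.6011)/(2√2) = (-0.462 - 0.2171i)
|111⟩: (-0.2736 + 0.4321 - 0.6141i + 0.6011)/(2√2) = (0.2686 - 0.2171i)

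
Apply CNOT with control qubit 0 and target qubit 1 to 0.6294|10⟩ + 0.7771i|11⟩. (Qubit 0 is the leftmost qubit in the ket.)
0.7771i|10⟩ + 0.6294|11⟩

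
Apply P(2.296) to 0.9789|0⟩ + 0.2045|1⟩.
0.9789|0⟩ + (-0.1356 + 0.153i)|1⟩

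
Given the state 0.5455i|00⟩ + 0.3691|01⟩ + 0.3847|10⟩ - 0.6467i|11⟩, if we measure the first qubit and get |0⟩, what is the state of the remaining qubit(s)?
0.8282i|0⟩ + 0.5604|1⟩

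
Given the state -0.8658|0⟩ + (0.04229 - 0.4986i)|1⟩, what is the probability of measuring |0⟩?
0.7496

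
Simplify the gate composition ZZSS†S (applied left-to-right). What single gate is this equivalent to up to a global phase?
S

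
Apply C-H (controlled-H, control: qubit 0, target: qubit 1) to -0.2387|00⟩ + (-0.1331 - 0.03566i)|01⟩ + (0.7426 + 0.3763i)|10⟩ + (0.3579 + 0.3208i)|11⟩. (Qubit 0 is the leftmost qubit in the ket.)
-0.2387|00⟩ + (-0.1331 - 0.03566i)|01⟩ + (0.7782 + 0.4929i)|10⟩ + (0.272 + 0.03924i)|11⟩

C-H leaves the control-|0⟩ kets |00⟩, |01⟩ unchanged and applies H to qubit 1 on the control-|1⟩ pair (|10⟩, |11⟩).
H = [[1/√2, 1/√2], [1/√2, -1/√2]].
With a = amp(|10⟩) = (0.7426 + 0.3763i) and b = amp(|11⟩) = (0.3579 + 0.3208i):
new amp(|10⟩) = (1/√2)·a + (1/√2)·b = (0.7782 + 0.4929i)
new amp(|11⟩) = (1/√2)·a + (-1/√2)·b = (0.272 + 0.03924i)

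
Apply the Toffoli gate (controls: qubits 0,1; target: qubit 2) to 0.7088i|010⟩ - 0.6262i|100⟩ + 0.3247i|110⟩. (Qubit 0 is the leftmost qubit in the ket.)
0.7088i|010⟩ - 0.6262i|100⟩ + 0.3247i|111⟩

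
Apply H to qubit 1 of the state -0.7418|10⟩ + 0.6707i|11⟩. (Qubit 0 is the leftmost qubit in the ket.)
(-0.5245 + 0.4743i)|10⟩ + (-0.5245 - 0.4743i)|11⟩

H on qubit 1 mixes each pair of kets that differ only in qubit 1: amplitudes (a, b) of (|…0…⟩, |…1…⟩) become ((a + b)/√2, (a − b)/√2). Kets absent from the input have amplitude 0.
(|10⟩, |11⟩): (a, b) = (-0.7418, 0.6707i) → ((-0.5245 + 0.4743i), (-0.5245 - 0.4743i))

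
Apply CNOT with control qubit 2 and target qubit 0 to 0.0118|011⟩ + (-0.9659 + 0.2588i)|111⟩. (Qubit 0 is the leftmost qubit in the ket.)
(-0.9659 + 0.2588i)|011⟩ + 0.0118|111⟩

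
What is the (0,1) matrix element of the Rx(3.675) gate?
-0.9646i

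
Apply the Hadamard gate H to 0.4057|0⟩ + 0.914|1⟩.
0.9332|0⟩ - 0.3594|1⟩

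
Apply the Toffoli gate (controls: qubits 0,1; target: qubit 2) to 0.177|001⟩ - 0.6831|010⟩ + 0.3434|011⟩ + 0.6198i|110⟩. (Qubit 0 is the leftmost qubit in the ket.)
0.177|001⟩ - 0.6831|010⟩ + 0.3434|011⟩ + 0.6198i|111⟩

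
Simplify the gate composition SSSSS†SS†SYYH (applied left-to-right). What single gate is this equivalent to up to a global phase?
H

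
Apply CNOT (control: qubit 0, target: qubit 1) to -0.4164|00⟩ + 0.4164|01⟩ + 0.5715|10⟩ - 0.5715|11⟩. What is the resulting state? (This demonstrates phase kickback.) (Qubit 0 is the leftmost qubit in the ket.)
-0.4164|00⟩ + 0.4164|01⟩ - 0.5715|10⟩ + 0.5715|11⟩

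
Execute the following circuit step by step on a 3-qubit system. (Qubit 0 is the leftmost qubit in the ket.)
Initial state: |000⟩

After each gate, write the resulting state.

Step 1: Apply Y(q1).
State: i|010⟩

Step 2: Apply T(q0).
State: i|010⟩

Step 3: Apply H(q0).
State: (1/√2)i|010⟩ + (1/√2)i|110⟩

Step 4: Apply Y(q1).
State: 1/√2|000⟩ + 1/√2|100⟩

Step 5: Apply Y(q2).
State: (1/√2)i|001⟩ + (1/√2)i|101⟩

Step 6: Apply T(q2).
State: (-1/2 + (1/2)i)|001⟩ + (-1/2 + (1/2)i)|101⟩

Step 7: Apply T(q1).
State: (-1/2 + (1/2)i)|001⟩ + (-1/2 + (1/2)i)|101⟩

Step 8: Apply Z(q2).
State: (1/2 - (1/2)i)|001⟩ + (1/2 - (1/2)i)|101⟩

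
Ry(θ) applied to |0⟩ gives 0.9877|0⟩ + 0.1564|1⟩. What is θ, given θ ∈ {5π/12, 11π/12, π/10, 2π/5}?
π/10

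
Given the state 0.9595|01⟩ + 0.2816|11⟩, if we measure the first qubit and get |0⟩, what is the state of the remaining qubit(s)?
|1⟩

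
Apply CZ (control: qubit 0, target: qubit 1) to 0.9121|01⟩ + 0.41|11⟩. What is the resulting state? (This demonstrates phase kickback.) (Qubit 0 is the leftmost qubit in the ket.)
0.9121|01⟩ - 0.41|11⟩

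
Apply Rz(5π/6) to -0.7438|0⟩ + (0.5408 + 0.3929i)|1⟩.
(-0.1925 + 0.7185i)|0⟩ + (-0.2395 + 0.6241i)|1⟩

Rz(5π/6) = [[e^(−iθ/2), 0], [0, e^(iθ/2)]] with e^(±iθ/2) = cos(θ/2) ± i·sin(θ/2); θ = 5π/6, cos(θ/2) ≈ 0.258819, sin(θ/2) ≈ 0.965926.
With a = amp(|0⟩) = -0.7438 and b = amp(|1⟩) = (0.5408 + 0.3929i):
new amp(|0⟩) = (0.258819 - 0.965926i)·a = (-0.1925 + 0.7185i)
new amp(|1⟩) = (0.258819 + 0.965926i)·b = (-0.2395 + 0.6241i)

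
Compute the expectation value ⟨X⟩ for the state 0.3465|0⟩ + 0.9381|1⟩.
0.6501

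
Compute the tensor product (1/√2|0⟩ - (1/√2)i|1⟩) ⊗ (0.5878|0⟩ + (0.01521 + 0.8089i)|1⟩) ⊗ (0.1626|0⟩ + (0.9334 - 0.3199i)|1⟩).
0.06758|000⟩ + (0.388 - 0.133i)|001⟩ + (0.001749 + 0.093i)|010⟩ + (0.193 + 0.5304i)|011⟩ - 0.06758i|100⟩ + (-0.133 - 0.388i)|101⟩ + (0.093 - 0.001749i)|110⟩ + (0.5304 - 0.193i)|111⟩

amp(|b₁b₂…⟩) = product of the factor amplitudes for bits b₁, b₂, …; only kets whose every factor amplitude is nonzero survive.
|000⟩: (1/√2)(0.5878)(0.1626) = 0.06758
|001⟩: (1/√2)(0.5878)(0.9334 - 0.3199i) = (0.388 - 0.133i)
|010⟩: (1/√2)(0.01521 + 0.8089i)(0.1626) = (0.001749 + 0.093i)
|011⟩: (1/√2)(0.01521 + 0.8089i)(0.9334 - 0.3199i) = (0.193 + 0.5304i)
|100⟩: (-(1/√2)i)(0.5878)(0.1626) = -0.06758i
|101⟩: (-(1/√2)i)(0.5878)(0.9334 - 0.3199i) = (-0.133 - 0.388i)
|110⟩: (-(1/√2)i)(0.01521 + 0.8089i)(0.1626) = (0.093 - 0.001749i)
|111⟩: (-(1/√2)i)(0.01521 + 0.8089i)(0.9334 - 0.3199i) = (0.5304 - 0.193i)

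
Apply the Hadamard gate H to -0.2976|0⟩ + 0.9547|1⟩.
0.4646|0⟩ - 0.8855|1⟩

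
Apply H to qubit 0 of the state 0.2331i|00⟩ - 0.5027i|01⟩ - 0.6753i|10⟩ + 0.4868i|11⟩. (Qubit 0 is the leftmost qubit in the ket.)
-0.3127i|00⟩ - 0.01124i|01⟩ + 0.6423i|10⟩ - 0.6997i|11⟩

H on qubit 0 mixes each pair of kets that differ only in qubit 0: amplitudes (a, b) of (|…0…⟩, |…1…⟩) become ((a + b)/√2, (a − b)/√2). Kets absent from the input have amplitude 0.
(|00⟩, |10⟩): (a, b) = (0.2331i, -0.6753i) → (-0.3127i, 0.6423i)
(|01⟩, |11⟩): (a, b) = (-0.5027i, 0.4868i) → (-0.01124i, -0.6997i)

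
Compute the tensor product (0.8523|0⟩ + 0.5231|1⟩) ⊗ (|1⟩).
0.8523|01⟩ + 0.5231|11⟩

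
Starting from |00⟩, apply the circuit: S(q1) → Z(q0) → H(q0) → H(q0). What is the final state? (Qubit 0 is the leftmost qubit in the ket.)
|00⟩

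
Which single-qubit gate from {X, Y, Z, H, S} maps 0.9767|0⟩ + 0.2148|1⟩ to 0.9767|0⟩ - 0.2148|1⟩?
Z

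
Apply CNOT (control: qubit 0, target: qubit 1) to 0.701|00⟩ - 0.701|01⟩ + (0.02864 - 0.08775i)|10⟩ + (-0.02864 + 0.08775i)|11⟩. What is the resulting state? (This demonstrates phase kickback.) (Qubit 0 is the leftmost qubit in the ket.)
0.701|00⟩ - 0.701|01⟩ + (-0.02864 + 0.08775i)|10⟩ + (0.02864 - 0.08775i)|11⟩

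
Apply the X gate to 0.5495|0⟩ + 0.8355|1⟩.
0.8355|0⟩ + 0.5495|1⟩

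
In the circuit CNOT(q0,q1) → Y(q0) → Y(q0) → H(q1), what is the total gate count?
4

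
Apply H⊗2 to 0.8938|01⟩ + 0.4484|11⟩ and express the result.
0.6711|00⟩ - 0.6711|01⟩ + 0.2227|10⟩ - 0.2227|11⟩

H⊗2 gives amp(|y⟩) = (1/2) Σ_x (−1)^(x·y) amp(|x⟩), where x·y is the number of positions in which both x and y have a 1.
|00⟩: (0.8938 + 0.4484)/2 = 0.6711
|01⟩: (-0.8938 - 0.4484)/2 = -0.6711
|10⟩: (0.8938 - 0.4484)/2 = 0.2227
|11⟩: (-0.8938 + 0.4484)/2 = -0.2227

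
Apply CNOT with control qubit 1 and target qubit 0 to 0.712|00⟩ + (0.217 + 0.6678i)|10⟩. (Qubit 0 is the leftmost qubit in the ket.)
0.712|00⟩ + (0.217 + 0.6678i)|10⟩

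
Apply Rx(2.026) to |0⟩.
0.5293|0⟩ - 0.8484i|1⟩

Rx(2.026) = [[cos(θ/2), −i·sin(θ/2)], [−i·sin(θ/2), cos(θ/2)]]; θ = 2.026, cos(θ/2) ≈ 0.529318, sin(θ/2) ≈ 0.848424.
With a = amp(|0⟩) = 1 and b = amp(|1⟩) = 0:
new amp(|0⟩) = (0.529318)·a + (-0.848424i)·b = 0.5293
new amp(|1⟩) = (-0.848424i)·a + (0.529318)·b = -0.8484i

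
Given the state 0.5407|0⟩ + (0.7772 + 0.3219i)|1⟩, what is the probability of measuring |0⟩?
0.2924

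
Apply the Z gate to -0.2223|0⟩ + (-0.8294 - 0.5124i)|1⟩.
-0.2223|0⟩ + (0.8294 + 0.5124i)|1⟩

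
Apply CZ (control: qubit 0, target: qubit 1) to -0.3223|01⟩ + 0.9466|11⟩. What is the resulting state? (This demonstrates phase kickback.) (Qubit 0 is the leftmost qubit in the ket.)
-0.3223|01⟩ - 0.9466|11⟩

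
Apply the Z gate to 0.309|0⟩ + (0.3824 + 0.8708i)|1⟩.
0.309|0⟩ + (-0.3824 - 0.8708i)|1⟩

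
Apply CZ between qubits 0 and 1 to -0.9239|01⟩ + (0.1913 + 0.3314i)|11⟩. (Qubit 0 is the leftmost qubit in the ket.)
-0.9239|01⟩ + (-0.1913 - 0.3314i)|11⟩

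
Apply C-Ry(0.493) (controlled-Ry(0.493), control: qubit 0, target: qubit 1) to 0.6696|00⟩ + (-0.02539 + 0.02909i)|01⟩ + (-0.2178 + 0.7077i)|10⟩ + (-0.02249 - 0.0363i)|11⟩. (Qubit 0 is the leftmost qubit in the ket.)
0.6696|00⟩ + (-0.02539 + 0.02909i)|01⟩ + (-0.2057 + 0.6952i)|10⟩ + (-0.07496 + 0.1375i)|11⟩

C-Ry(0.493) leaves the control-|0⟩ kets |00⟩, |01⟩ unchanged and applies Ry(0.493) to qubit 1 on the control-|1⟩ pair (|10⟩, |11⟩).
Ry(0.493) = [[cos(θ/2), −sin(θ/2)], [sin(θ/2), cos(θ/2)]]; θ = 0.493, cos(θ/2) ≈ 0.969772, sin(θ/2) ≈ 0.244011.
With a = amp(|10⟩) = (-0.2178 + 0.7077i) and b = amp(|11⟩) = (-0.02249 - 0.0363i):
new amp(|10⟩) = (0.969772)·a + (-0.244011)·b = (-0.2057 + 0.6952i)
new amp(|11⟩) = (0.244011)·a + (0.969772)·b = (-0.07496 + 0.1375i)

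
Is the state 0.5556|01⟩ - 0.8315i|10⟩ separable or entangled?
Entangled

Writing the state as a|00⟩ + b|01⟩ + c|10⟩ + d|11⟩, it is a product state iff ad − bc = 0.
Here (a, b, c, d) = (0, 0.5556, -0.8315i, 0): ad − bc = (0)(0) − (0.5556)(-0.8315i) = 0.462i ≠ 0, so the state is entangled.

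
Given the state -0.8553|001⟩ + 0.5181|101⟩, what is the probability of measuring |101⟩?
0.2684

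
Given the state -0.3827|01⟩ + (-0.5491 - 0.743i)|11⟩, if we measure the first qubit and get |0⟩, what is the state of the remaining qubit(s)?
-|1⟩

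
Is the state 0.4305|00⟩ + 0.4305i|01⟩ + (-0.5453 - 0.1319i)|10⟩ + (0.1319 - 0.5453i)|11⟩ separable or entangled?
Separable

Writing the state as a|00⟩ + b|01⟩ + c|10⟩ + d|11⟩, it is a product state iff ad − bc = 0.
Here (a, b, c, d) = (0.4305, 0.4305i, (-0.5453 - 0.1319i), (0.1319 - 0.5453i)): ad − bc = (0.4305)(0.1319 - 0.5453i) − (0.4305i)(-0.5453 - 0.1319i) = 0, so the state is separable.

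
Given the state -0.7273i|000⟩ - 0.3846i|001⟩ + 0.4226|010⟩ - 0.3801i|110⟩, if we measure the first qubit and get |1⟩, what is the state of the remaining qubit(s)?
-i|10⟩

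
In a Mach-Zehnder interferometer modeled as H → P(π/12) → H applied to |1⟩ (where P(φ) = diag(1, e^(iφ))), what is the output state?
(0.01704 - 0.1294i)|0⟩ + (0.983 + 0.1294i)|1⟩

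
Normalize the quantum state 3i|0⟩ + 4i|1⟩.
0.6i|0⟩ + 0.8i|1⟩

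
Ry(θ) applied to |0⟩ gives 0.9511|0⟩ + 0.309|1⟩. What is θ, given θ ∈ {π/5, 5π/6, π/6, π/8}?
π/5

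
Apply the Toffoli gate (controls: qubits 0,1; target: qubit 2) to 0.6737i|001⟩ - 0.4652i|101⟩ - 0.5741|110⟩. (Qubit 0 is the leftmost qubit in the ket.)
0.6737i|001⟩ - 0.4652i|101⟩ - 0.5741|111⟩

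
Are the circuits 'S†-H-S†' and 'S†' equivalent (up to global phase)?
No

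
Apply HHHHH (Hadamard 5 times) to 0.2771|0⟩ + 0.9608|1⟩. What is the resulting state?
0.8753|0⟩ - 0.4834|1⟩

H² = I, so H^5 = H: a single Hadamard. With (a, b) = (0.2771, 0.9608), H gives ((a + b)/√2, (a − b)/√2) = (0.8753, -0.4834).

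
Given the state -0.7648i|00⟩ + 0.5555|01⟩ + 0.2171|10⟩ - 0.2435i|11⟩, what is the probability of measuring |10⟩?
0.04713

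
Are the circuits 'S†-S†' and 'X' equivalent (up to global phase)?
No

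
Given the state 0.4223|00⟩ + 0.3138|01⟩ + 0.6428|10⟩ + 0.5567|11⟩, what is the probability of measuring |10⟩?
0.4132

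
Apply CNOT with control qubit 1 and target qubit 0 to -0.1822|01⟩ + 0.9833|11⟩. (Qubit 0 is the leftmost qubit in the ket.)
0.9833|01⟩ - 0.1822|11⟩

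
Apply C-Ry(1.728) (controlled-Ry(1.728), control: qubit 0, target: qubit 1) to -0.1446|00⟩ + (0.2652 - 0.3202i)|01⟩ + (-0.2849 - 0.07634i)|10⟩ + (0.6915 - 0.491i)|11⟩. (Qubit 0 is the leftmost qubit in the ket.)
-0.1446|00⟩ + (0.2652 - 0.3202i)|01⟩ + (-0.7109 + 0.3238i)|10⟩ + (0.2324 - 0.3769i)|11⟩

C-Ry(1.728) leaves the control-|0⟩ kets |00⟩, |01⟩ unchanged and applies Ry(1.728) to qubit 1 on the control-|1⟩ pair (|10⟩, |11⟩).
Ry(1.728) = [[cos(θ/2), −sin(θ/2)], [sin(θ/2), cos(θ/2)]]; θ = 1.728, cos(θ/2) ≈ 0.649401, sin(θ/2) ≈ 0.760446.
With a = amp(|10⟩) = (-0.2849 - 0.07634i) and b = amp(|11⟩) = (0.6915 - 0.491i):
new amp(|10⟩) = (0.649401)·a + (-0.760446)·b = (-0.7109 + 0.3238i)
new amp(|11⟩) = (0.760446)·a + (0.649401)·b = (0.2324 - 0.3769i)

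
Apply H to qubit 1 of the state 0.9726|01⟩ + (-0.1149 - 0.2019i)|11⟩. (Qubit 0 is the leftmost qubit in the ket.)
0.6877|00⟩ - 0.6877|01⟩ + (-0.08125 - 0.1428i)|10⟩ + (0.08125 + 0.1428i)|11⟩

H on qubit 1 mixes each pair of kets that differ only in qubit 1: amplitudes (a, b) of (|…0…⟩, |…1…⟩) become ((a + b)/√2, (a − b)/√2). Kets absent from the input have amplitude 0.
(|00⟩, |01⟩): (a, b) = (0, 0.9726) → (0.6877, -0.6877)
(|10⟩, |11⟩): (a, b) = (0, (-0.1149 - 0.2019i)) → ((-0.08125 - 0.1428i), (0.08125 + 0.1428i))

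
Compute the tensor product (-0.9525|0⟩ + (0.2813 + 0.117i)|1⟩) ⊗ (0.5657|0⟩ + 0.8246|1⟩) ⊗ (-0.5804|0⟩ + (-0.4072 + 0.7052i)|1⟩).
0.3127|000⟩ + (0.2194 - 0.38i)|001⟩ + 0.4559|010⟩ + (0.3198 - 0.5539i)|011⟩ + (-0.09236 - 0.03841i)|100⟩ + (-0.1115 + 0.08527i)|101⟩ + (-0.1346 - 0.056i)|110⟩ + (-0.1625 + 0.1243i)|111⟩

amp(|b₁b₂…⟩) = product of the factor amplitudes for bits b₁, b₂, …; only kets whose every factor amplitude is nonzero survive.
|000⟩: (-0.9525)(0.5657)(-0.5804) = 0.3127
|001⟩: (-0.9525)(0.5657)(-0.4072 + 0.7052i) = (0.2194 - 0.38i)
|010⟩: (-0.9525)(0.8246)(-0.5804) = 0.4559
|011⟩: (-0.9525)(0.8246)(-0.4072 + 0.7052i) = (0.3198 - 0.5539i)
|100⟩: (0.2813 + 0.117i)(0.5657)(-0.5804) = (-0.09236 - 0.03841i)
|101⟩: (0.2813 + 0.117i)(0.5657)(-0.4072 + 0.7052i) = (-0.1115 + 0.08527i)
|110⟩: (0.2813 + 0.117i)(0.8246)(-0.5804) = (-0.1346 - 0.056i)
|111⟩: (0.2813 + 0.117i)(0.8246)(-0.4072 + 0.7052i) = (-0.1625 + 0.1243i)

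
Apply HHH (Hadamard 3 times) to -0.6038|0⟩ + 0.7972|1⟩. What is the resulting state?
0.1368|0⟩ - 0.9907|1⟩

H² = I, so H^3 = H: a single Hadamard. With (a, b) = (-0.6038, 0.7972), H gives ((a + b)/√2, (a − b)/√2) = (0.1368, -0.9907).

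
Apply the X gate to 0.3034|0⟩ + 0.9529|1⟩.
0.9529|0⟩ + 0.3034|1⟩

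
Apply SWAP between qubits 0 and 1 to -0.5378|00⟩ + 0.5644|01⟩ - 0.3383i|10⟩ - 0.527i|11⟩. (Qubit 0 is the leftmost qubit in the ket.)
-0.5378|00⟩ - 0.3383i|01⟩ + 0.5644|10⟩ - 0.527i|11⟩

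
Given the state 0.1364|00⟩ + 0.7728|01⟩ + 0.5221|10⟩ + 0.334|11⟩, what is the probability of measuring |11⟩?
0.1116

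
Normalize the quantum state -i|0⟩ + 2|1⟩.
-(1/√5)i|0⟩ + 0.8944|1⟩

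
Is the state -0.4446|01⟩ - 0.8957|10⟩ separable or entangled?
Entangled

Writing the state as a|00⟩ + b|01⟩ + c|10⟩ + d|11⟩, it is a product state iff ad − bc = 0.
Here (a, b, c, d) = (0, -0.4446, -0.8957, 0): ad − bc = (0)(0) − (-0.4446)(-0.8957) = -0.3982 ≠ 0, so the state is entangled.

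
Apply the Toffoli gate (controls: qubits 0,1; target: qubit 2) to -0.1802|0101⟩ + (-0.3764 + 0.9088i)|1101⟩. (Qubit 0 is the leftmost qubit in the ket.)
-0.1802|0101⟩ + (-0.3764 + 0.9088i)|1111⟩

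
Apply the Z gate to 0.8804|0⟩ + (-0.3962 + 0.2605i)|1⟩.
0.8804|0⟩ + (0.3962 - 0.2605i)|1⟩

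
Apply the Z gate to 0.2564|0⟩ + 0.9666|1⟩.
0.2564|0⟩ - 0.9666|1⟩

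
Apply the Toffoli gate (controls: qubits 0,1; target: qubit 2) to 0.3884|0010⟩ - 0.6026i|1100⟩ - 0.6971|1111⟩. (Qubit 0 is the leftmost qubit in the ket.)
0.3884|0010⟩ - 0.6971|1101⟩ - 0.6026i|1110⟩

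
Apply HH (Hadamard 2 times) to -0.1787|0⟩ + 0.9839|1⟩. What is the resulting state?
-0.1787|0⟩ + 0.9839|1⟩

H² = I, so an even number of Hadamards cancels: H^2 = I and the state is unchanged.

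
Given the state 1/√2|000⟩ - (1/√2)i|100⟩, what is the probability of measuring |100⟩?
1/2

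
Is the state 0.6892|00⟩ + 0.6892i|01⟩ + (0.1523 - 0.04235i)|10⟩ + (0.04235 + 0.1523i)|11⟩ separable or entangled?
Separable

Writing the state as a|00⟩ + b|01⟩ + c|10⟩ + d|11⟩, it is a product state iff ad − bc = 0.
Here (a, b, c, d) = (0.6892, 0.6892i, (0.1523 - 0.04235i), (0.04235 + 0.1523i)): ad − bc = (0.6892)(0.04235 + 0.1523i) − (0.6892i)(0.1523 - 0.04235i) = 0, so the state is separable.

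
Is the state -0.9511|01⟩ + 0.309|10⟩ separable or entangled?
Entangled

Writing the state as a|00⟩ + b|01⟩ + c|10⟩ + d|11⟩, it is a product state iff ad − bc = 0.
Here (a, b, c, d) = (0, -0.9511, 0.309, 0): ad − bc = (0)(0) − (-0.9511)(0.309) = 0.2939 ≠ 0, so the state is entangled.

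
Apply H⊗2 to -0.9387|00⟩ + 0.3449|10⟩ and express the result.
-0.2969|00⟩ - 0.2969|01⟩ - 0.6418|10⟩ - 0.6418|11⟩

H⊗2 gives amp(|y⟩) = (1/2) Σ_x (−1)^(x·y) amp(|x⟩), where x·y is the number of positions in which both x and y have a 1.
|00⟩: (-0.9387 + 0.3449)/2 = -0.2969
|01⟩: (-0.9387 + 0.3449)/2 = -0.2969
|10⟩: (-0.9387 - 0.3449)/2 = -0.6418
|11⟩: (-0.9387 - 0.3449)/2 = -0.6418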